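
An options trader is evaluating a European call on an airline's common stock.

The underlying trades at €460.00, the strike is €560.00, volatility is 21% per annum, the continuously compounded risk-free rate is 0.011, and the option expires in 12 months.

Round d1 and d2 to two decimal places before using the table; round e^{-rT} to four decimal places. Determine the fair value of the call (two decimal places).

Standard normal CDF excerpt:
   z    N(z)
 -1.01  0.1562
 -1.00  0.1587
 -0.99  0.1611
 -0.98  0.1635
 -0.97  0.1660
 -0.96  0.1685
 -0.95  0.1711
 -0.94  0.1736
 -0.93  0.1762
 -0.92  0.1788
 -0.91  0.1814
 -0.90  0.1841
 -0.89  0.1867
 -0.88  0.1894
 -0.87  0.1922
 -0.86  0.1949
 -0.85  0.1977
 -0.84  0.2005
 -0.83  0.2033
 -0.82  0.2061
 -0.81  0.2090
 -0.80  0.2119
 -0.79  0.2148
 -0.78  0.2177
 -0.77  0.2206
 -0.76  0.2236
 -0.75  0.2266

€10.91

σ√T = 0.21 × 1.0000 = 0.2100
d₁ = [ln(460/560) + (0.011 + 0.21²/2)·1] / 0.2100 = [-0.1967 + 0.0330] / 0.2100 = -0.7793 → -0.78
d₂ = d₁ − σ√T = -0.7793 − 0.2100 = -0.9893 → -0.99
e^(−rT) = e^(−0.011·1) = 0.9891
C = 460·N(-0.78) − 560·0.9891·N(-0.99) = 460·0.2177 − 560·0.9891·0.1611 = 100.1420 − 89.2326 = 10.9094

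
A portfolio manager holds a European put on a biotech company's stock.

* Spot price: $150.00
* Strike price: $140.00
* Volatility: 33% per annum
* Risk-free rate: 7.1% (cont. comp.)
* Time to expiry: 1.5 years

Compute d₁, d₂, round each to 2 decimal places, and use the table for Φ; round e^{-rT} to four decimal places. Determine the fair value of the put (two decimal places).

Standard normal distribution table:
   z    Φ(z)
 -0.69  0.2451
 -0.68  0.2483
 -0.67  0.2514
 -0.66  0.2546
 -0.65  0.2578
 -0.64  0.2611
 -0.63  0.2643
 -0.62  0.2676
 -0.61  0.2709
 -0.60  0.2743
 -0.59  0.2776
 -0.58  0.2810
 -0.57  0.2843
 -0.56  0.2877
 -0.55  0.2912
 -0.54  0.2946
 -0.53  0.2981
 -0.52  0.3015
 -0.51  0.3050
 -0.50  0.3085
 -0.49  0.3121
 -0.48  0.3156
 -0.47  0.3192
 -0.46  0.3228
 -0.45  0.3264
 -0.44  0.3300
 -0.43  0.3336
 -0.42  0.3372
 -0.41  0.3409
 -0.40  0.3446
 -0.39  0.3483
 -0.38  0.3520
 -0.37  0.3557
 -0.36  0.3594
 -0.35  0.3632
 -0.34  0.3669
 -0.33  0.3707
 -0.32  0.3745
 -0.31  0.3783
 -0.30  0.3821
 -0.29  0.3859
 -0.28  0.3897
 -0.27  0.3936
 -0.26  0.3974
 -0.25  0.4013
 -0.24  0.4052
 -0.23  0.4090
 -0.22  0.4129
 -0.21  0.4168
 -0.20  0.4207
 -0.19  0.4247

$12.31

σ√T = 0.33·√1.5 = 0.4042
d₁ = [ln(150/140) + (0.071 + 0.33²/2)·1.5] / 0.4042 = [0.0690 + 0.1882] / 0.4042 = 0.6363 → 0.64
d₂ = d₁ − σ√T = 0.6363 − 0.4042 = 0.2321 → 0.23
exp(−rT) = exp(−0.071·1.5) = 0.8990
P = 140·0.8990·N(-0.23) − 150·N(-0.64) = 140·0.8990·0.4090 − 150·0.2611 = 51.4767 − 39.1650 = 12.3117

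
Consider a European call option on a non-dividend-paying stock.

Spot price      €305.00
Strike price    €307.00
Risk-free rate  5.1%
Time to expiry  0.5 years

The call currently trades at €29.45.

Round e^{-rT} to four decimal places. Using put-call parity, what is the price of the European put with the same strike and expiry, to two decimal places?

e^(−rT) = e^(−0.051·0.5) = 0.9748
Put-call parity: C − P = S − K·e^(−rT) = 305 − 307·0.9748 = 305 − 299.2636 = 5.7364
P = C − (C − P) = 29.45 − (5.7364) = 23.7136

€23.71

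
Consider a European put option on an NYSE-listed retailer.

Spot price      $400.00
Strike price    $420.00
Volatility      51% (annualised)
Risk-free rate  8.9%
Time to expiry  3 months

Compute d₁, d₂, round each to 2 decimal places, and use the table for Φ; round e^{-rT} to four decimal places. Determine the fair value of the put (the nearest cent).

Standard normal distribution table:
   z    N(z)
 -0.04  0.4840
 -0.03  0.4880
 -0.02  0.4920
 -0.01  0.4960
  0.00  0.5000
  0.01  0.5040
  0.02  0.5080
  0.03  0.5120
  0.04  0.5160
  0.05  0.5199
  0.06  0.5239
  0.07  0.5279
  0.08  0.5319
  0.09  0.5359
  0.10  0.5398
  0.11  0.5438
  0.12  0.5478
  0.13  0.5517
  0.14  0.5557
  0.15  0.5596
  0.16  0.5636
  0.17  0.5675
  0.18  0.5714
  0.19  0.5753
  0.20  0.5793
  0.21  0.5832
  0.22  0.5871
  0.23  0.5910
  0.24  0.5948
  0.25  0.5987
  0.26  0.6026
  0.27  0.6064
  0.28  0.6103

$45.96

σ√T = 0.51 × 0.5000 = 0.2550
ln(S/K) + (r + σ²/2)T = ln(400/420) + (0.089 + 0.51²/2)·0.25 = -0.0488 + 0.0548 = 0.0060
d₁ = 0.0060 / 0.2550 = 0.0234 ≈ 0.02
d₂ = d₁ − σ√T = 0.0234 − 0.2550 = -0.2316 ≈ -0.23
e^(−rT) = e^(−0.089·0.25) = 0.9780
P = 420·0.9780·N(0.23) − 400·N(-0.02) = 420·0.9780·0.5910 − 400·0.4920 = 242.7592 − 196.8000 = 45.9592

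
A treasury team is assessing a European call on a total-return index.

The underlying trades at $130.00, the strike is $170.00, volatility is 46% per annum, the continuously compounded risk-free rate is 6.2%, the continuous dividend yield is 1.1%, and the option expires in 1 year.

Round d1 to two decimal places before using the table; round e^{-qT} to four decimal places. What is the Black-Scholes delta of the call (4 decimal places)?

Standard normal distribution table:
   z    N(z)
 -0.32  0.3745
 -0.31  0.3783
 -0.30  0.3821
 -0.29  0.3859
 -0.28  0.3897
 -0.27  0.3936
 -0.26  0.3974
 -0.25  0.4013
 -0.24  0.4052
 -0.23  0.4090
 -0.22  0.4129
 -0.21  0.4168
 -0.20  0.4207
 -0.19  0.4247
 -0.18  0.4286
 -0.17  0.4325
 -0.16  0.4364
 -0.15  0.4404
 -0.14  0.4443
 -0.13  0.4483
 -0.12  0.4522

0.4008

σ√T = 0.46·√1 = 0.4600
d₁ = [ln(130/170) + (0.062 − 0.011 + 0.46²/2)·1] / 0.4600 = [-0.2683 + 0.1568] / 0.4600 = -0.2423 ≈ -0.24
N(d₁) = N(-0.24) = 0.4052
Δ_call = exp(−qT)·N(d₁) = 0.9891·0.4052 = 0.4008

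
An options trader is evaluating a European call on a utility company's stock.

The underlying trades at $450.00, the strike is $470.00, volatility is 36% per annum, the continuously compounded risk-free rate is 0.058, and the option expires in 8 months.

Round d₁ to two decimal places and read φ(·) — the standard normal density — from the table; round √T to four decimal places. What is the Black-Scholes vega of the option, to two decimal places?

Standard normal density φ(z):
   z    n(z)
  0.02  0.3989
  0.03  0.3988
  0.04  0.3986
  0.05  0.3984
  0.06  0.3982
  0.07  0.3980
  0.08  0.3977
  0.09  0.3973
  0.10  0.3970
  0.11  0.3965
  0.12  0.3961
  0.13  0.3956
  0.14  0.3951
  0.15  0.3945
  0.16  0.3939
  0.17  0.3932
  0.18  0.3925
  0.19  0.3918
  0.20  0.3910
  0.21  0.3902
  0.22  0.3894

σ√T = 0.36·√0.6667 = 0.2939
d₁ = [ln(450/470) + (0.058 + ½·0.36²)·0.6667] / (σ√T) = (-0.0435 + 0.0819) / 0.2939 = 0.1306 ≈ 0.13
√T = √0.6667 = 0.8165
φ(d₁) = φ(0.13) = 0.3956
vega = S·φ(d₁)·√T = 450·0.3956·0.8165 = 145.3533

145.35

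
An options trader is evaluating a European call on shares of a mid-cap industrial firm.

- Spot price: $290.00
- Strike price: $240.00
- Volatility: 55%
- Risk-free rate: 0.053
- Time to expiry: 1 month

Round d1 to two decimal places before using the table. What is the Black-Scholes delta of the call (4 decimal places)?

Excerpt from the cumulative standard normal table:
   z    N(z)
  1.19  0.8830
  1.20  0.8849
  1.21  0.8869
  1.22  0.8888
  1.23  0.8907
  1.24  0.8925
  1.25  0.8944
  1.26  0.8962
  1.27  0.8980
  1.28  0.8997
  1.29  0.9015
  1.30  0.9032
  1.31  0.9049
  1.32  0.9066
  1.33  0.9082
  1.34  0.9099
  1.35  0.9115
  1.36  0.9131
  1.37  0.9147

σ√T = 0.55 × 0.2887 = 0.1588
ln(S/K) + (r + σ²/2)T = ln(290/240) + (0.053 + 0.55²/2)·0.08333 = 0.1892 + 0.0170 = 0.2063
d₁ = 0.2063 / 0.1588 = 1.2991 → 1.30
N(d₁) = N(1.30) = 0.9032
Δ_call = N(d₁) = 0.9032

0.9032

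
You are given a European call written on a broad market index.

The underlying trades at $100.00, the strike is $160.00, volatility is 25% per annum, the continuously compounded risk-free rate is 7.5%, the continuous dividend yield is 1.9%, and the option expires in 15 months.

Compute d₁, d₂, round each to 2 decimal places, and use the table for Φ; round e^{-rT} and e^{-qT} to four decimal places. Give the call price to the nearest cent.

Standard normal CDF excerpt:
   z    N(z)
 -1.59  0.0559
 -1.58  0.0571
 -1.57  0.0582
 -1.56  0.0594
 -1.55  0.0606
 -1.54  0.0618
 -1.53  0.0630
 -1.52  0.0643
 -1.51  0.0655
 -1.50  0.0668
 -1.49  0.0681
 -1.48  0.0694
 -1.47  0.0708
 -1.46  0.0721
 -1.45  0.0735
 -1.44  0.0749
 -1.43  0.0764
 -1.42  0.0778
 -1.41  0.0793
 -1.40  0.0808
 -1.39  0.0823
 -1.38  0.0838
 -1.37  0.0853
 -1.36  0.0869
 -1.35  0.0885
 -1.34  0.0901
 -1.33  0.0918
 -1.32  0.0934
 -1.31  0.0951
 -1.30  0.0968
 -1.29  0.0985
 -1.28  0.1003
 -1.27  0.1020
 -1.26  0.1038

σ√T = 0.25·√1.25 = 0.2795
ln(S/K) + (r − q + σ²/2)T = ln(100/160) + (0.075 − 0.019 + 0.25²/2)·1.25 = -0.4700 + 0.1091 = -0.3609
d₁ = -0.3609 / 0.2795 = -1.2913 which rounds to -1.29
d₂ = d₁ − σ√T = -1.2913 − 0.2795 = -1.5709 which rounds to -1.57
e^(−qT) = e^(−0.019·1.25) = 0.9765;  e^(−rT) = e^(−0.075·1.25) = 0.9105
N(d₁) = N(-1.29) = 0.0985;  N(d₂) = N(-1.57) = 0.0582
C = 100·0.9765·0.0985 − 160·0.9105·0.0582 = 9.6185 − 8.4786 = 1.1399

$1.14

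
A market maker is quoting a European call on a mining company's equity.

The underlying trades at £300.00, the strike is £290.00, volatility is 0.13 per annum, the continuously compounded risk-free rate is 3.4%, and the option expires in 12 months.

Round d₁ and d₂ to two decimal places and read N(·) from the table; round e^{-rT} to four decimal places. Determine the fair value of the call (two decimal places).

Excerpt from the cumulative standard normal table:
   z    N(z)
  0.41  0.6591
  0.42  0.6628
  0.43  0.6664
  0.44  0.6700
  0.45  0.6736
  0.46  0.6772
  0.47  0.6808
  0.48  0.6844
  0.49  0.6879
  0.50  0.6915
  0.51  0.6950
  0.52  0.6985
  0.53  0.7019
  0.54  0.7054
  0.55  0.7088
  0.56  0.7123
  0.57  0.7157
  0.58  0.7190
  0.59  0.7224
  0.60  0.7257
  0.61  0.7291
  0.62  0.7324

T = 1;  σ√T = 0.1300
d₁ = [ln(300/290) + (0.034 + ½·0.13²)·1] / (σ√T) = (0.0339 + 0.0425) / 0.1300 = 0.5873 → 0.59
d₂ = 0.5873 − 0.1300 = 0.4573 → 0.46
exp(−rT) = exp(−0.034·1) = 0.9666
N(d₁) = N(0.59) = 0.7224;  N(d₂) = N(0.46) = 0.6772
C = 300·0.7224 − 290·0.9666·0.6772 = 216.7200 − 189.8286 = 26.8914

£26.89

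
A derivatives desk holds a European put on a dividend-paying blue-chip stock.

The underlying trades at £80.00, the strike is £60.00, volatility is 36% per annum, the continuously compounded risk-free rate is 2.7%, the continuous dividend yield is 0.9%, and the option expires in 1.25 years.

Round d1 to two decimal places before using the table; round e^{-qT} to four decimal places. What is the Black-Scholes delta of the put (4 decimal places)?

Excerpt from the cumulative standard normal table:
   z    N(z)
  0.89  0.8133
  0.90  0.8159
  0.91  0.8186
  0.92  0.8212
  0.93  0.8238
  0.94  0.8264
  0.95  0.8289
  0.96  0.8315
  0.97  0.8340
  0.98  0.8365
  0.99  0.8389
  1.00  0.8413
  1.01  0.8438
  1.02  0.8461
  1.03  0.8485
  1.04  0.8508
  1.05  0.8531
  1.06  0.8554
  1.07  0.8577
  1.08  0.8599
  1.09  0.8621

σ√T = 0.36 × 1.1180 = 0.4025
d₁ = [ln(80/60) + (0.027 − 0.009 + 0.36²/2)·1.25] / 0.4025 = [0.2877 + 0.1035] / 0.4025 = 0.9719 → 0.97
N(d₁) = N(0.97) = 0.8340
Δ_put = exp(−qT)·(N(d₁) − 1) = 0.9888·(0.8340 − 1) = -0.1641

-0.1641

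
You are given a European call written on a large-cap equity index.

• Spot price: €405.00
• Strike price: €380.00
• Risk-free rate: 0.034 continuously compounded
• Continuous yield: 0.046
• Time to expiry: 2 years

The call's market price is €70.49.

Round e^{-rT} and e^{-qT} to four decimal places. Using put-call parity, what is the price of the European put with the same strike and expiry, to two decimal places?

e^(−qT) = e^(−0.046·2) = 0.9121;  e^(−rT) = e^(−0.034·2) = 0.9343
Put-call parity: C − P = S·e^(−qT) − K·e^(−rT) = 405·0.9121 − 380·0.9343 = 369.4005 − 355.0340 = 14.3665
P = C − (C − P) = 70.49 − (14.3665) = 56.1235

€56.12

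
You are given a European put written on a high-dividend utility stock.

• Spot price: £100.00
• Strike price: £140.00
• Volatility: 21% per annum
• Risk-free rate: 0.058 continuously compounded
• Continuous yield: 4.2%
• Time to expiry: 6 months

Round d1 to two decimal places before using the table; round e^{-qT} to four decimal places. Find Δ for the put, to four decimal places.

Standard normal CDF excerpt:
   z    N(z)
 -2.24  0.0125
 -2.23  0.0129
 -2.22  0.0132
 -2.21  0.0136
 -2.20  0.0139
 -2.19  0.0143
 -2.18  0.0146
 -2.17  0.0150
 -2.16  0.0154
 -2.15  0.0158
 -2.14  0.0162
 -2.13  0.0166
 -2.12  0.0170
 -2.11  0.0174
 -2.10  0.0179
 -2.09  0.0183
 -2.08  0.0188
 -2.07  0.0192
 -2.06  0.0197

-0.9633

T = 0.5;  σ√T = 0.1485
ln(S/K) + (r − q + σ²/2)T = ln(100/140) + (0.058 − 0.042 + 0.21²/2)·0.5 = -0.3365 + 0.0190 = -0.3174
d₁ = -0.3174 / 0.1485 = -2.1378 ≈ -2.14
N(d₁) = N(-2.14) = 0.0162
Δ_put = e^(−qT)·(N(d₁) − 1) = 0.9792·(0.0162 − 1) = -0.9633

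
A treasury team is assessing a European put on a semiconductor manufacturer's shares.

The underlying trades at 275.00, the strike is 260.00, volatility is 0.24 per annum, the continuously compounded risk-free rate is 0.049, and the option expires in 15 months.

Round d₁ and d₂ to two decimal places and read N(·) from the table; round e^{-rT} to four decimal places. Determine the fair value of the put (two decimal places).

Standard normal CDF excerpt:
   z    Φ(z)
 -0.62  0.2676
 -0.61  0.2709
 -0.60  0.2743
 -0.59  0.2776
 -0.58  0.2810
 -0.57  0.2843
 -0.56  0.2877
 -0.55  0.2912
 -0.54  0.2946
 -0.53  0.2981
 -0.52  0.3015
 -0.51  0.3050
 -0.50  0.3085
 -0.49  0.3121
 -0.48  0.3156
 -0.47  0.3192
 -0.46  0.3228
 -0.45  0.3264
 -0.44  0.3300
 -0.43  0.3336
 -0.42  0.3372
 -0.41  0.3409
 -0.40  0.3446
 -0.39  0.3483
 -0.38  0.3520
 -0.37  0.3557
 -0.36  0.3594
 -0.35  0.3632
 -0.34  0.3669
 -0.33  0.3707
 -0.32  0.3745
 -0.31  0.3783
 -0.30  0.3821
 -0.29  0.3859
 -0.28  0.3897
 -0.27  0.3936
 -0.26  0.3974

15.26

T = 1.25;  σ√T = 0.2683
d₁ = [ln(275/260) + (0.049 + 0.24²/2)·1.25] / 0.2683 = [0.0561 + 0.0973] / 0.2683 = 0.5715 → 0.57
d₂ = d₁ − σ√T = 0.5715 − 0.2683 = 0.3031 → 0.30
e^(−rT) = e^(−0.049·1.25) = 0.9406
N(−d₂) = N(-0.30) = 0.3821;  N(−d₁) = N(-0.57) = 0.2843
P = 260·0.9406·0.3821 − 275·0.2843 = 93.4448 − 78.1825 = 15.2623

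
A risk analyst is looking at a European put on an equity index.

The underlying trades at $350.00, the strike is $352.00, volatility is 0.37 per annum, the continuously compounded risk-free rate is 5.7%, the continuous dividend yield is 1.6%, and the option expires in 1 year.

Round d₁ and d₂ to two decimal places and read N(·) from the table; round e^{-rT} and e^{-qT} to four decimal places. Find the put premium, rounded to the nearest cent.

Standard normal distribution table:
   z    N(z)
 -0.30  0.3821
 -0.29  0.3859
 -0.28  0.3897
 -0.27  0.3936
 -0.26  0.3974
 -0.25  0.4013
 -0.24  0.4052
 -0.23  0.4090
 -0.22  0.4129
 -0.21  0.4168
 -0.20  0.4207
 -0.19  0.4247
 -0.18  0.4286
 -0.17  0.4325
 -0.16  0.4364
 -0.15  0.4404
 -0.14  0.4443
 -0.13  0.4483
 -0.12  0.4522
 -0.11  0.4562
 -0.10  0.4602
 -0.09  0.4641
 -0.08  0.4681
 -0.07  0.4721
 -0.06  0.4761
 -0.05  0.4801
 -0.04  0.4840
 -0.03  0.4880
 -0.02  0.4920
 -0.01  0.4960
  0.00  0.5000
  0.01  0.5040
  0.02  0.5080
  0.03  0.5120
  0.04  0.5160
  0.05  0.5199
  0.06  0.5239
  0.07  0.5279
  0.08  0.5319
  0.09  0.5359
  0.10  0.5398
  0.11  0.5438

σ√T = 0.37·√1 = 0.3700
d₁ = [ln(350/352) + (0.057 − 0.016 + 0.37²/2)·1] / 0.3700 = [-0.0057 + 0.1094] / 0.3700 = 0.2804 which rounds to 0.28
d₂ = d₁ − σ√T = 0.2804 − 0.3700 = -0.0896 which rounds to -0.09
e^(−qT) = e^(−0.016·1) = 0.9841;  e^(−rT) = e^(−0.057·1) = 0.9446
N(−d₂) = N(0.09) = 0.5359;  N(−d₁) = N(-0.28) = 0.3897
P = 352·0.9446·0.5359 − 350·0.9841·0.3897 = 178.1863 − 134.2263 = 43.9600

$43.96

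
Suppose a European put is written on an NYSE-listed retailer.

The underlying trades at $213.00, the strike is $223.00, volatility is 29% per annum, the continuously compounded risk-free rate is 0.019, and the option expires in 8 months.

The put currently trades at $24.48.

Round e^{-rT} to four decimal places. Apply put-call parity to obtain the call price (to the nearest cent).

exp(−rT) = exp(−0.019·0.6667) = 0.9874
Put-call parity: C − P = S − K·e^(−rT) = 213 − 223·0.9874 = 213 − 220.1902 = -7.1902
C = P + (C − P) = 24.48 + (-7.1902) = 17.2898

$17.29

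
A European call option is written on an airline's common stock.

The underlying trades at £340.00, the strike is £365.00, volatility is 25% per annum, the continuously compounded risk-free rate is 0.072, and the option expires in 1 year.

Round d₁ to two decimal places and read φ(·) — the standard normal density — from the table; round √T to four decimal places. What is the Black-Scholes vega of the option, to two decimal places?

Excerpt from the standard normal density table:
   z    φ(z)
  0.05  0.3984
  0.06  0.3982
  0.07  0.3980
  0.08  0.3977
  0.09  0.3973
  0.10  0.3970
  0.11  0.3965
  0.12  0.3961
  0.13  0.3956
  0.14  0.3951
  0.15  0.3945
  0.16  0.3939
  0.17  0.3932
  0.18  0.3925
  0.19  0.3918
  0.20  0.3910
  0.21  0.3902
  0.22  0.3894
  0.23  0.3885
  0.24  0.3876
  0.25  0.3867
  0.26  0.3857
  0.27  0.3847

T = 1;  σ√T = 0.2500
d₁ = [ln(340/365) + (0.072 + 0.25²/2)·1] / 0.2500 = [-0.0710 + 0.1032] / 0.2500 = 0.1292 ≈ 0.13
√T = √1 = 1.0000
φ(d₁) = φ(0.13) = 0.3956
vega = S·φ(d₁)·√T = 340·0.3956·1.0000 = 134.5040
(Vega is the same for a European call and put with the same parameters.)

134.50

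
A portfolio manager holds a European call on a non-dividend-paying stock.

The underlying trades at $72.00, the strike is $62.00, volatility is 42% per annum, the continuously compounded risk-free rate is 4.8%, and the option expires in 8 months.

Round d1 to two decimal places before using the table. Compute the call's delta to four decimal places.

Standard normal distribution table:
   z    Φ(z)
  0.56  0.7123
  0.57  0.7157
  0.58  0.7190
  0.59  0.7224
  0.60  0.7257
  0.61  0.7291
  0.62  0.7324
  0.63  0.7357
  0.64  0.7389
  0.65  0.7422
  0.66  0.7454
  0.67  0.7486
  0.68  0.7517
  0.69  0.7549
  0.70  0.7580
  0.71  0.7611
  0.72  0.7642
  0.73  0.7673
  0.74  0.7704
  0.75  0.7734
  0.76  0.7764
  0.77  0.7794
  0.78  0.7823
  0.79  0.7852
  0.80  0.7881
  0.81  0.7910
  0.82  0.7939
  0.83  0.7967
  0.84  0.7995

σ√T = 0.42·√0.6667 = 0.3429
d₁ = [ln(72/62) + (0.048 + 0.42²/2)·0.6667] / 0.3429 = [0.1495 + 0.0908] / 0.3429 = 0.7008 → 0.70
N(d₁) = N(0.70) = 0.7580
Δ_call = N(d₁) = 0.7580

0.7580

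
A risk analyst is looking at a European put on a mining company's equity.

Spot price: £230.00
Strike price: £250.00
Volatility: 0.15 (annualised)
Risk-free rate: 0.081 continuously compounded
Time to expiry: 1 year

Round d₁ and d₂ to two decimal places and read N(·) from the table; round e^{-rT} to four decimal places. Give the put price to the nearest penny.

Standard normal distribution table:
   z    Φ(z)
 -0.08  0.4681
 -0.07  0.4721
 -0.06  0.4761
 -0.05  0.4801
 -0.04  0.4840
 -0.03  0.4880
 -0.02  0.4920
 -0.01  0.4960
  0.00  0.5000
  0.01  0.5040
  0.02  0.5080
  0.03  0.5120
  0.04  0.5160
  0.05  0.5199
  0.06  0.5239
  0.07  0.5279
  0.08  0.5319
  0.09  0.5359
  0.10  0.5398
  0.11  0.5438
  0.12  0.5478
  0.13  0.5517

£14.05

σ√T = 0.15·√1 = 0.1500
d₁ = [ln(230/250) + (0.081 + 0.15²/2)·1] / 0.1500 = [-0.0834 + 0.0922] / 0.1500 = 0.0591 → 0.06
d₂ = d₁ − σ√T = 0.0591 − 0.1500 = -0.0909 → -0.09
exp(−rT) = exp(−0.081·1) = 0.9222
P = 250·0.9222·N(0.09) − 230·N(-0.06) = 250·0.9222·0.5359 − 230·0.4761 = 123.5517 − 109.5030 = 14.0487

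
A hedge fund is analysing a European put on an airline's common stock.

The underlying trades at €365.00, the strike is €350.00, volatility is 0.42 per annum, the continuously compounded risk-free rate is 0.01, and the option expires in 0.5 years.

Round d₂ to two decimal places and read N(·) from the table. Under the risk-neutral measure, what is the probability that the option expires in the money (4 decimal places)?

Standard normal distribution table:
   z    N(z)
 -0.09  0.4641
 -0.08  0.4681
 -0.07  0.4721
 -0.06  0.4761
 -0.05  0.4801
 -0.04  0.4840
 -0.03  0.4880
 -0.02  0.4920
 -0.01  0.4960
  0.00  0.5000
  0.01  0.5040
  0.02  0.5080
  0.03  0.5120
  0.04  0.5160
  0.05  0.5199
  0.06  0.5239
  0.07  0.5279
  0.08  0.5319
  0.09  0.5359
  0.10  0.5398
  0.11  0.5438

σ√T = 0.42 × 0.7071 = 0.2970
d₁ = [ln(365/350) + (0.01 + 0.42²/2)·0.5] / 0.2970 = [0.0420 + 0.0491] / 0.2970 = 0.3066 ⇒ 0.31
d₂ = d₁ − σ√T = 0.3066 − 0.2970 = 0.0096 ⇒ 0.01
Pr(exercise) under Q = N(−d₂) = N(-0.01) = 0.4960

0.4960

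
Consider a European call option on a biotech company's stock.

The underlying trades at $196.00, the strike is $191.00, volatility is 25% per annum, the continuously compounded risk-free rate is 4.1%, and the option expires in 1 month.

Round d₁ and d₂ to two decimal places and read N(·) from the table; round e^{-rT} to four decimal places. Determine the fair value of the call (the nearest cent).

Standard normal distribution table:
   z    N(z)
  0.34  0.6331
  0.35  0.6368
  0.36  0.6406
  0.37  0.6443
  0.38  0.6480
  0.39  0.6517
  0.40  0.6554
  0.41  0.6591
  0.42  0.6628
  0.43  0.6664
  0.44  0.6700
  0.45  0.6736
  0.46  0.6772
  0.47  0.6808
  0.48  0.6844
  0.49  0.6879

$8.68

σ√T = 0.25·√0.08333 = 0.0722
d₁ = [ln(196/191) + (0.041 + 0.25²/2)·0.08333] / 0.0722 = [0.0258 + 0.0060] / 0.0722 = 0.4415 ⇒ 0.44
d₂ = d₁ − σ√T = 0.4415 − 0.0722 = 0.3693 ⇒ 0.37
e^(−rT) = e^(−0.041·0.08333) = 0.9966
C = 196·N(0.44) − 191·0.9966·N(0.37) = 196·0.6700 − 191·0.9966·0.6443 = 131.3200 − 122.6429 = 8.6771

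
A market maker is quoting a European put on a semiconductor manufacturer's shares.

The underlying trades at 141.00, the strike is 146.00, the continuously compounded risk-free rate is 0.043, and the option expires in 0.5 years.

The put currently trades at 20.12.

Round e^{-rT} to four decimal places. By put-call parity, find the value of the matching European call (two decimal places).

18.23

exp(−rT) = exp(−0.043·0.5) = 0.9787
Put-call parity: C − P = S − K·e^(−rT) = 141 − 146·0.9787 = 141 − 142.8902 = -1.8902
C = P + (C − P) = 20.12 + (-1.8902) = 18.2298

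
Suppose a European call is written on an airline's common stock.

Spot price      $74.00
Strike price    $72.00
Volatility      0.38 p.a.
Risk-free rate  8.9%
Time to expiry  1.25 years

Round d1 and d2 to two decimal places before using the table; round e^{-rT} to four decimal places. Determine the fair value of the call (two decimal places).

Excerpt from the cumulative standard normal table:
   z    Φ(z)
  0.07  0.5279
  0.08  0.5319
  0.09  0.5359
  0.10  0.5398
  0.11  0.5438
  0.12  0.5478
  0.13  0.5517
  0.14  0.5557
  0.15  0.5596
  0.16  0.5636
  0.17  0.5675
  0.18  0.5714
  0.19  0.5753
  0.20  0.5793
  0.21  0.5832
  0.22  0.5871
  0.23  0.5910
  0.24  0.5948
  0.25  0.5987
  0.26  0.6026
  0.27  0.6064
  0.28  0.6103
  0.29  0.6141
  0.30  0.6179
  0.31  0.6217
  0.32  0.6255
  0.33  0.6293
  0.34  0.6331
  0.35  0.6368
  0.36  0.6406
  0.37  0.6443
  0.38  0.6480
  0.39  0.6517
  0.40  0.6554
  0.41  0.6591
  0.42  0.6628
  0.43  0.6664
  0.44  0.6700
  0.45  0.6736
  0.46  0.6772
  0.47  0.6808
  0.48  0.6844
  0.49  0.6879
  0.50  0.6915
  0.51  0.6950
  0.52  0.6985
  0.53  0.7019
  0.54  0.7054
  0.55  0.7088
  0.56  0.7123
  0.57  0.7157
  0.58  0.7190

$17.17

T = 1.25;  σ√T = 0.4249
ln(S/K) + (r + σ²/2)T = ln(74/72) + (0.089 + 0.38²/2)·1.25 = 0.0274 + 0.2015 = 0.2289
d₁ = 0.2289 / 0.4249 = 0.5388 ⇒ 0.54
d₂ = d₁ − σ√T = 0.5388 − 0.4249 = 0.1139 ⇒ 0.11
e^(−rT) = e^(−0.089·1.25) = 0.8947
N(d₁) = N(0.54) = 0.7054;  N(d₂) = N(0.11) = 0.5438
C = 74·0.7054 − 72·0.8947·0.5438 = 52.1996 − 35.0307 = 17.1689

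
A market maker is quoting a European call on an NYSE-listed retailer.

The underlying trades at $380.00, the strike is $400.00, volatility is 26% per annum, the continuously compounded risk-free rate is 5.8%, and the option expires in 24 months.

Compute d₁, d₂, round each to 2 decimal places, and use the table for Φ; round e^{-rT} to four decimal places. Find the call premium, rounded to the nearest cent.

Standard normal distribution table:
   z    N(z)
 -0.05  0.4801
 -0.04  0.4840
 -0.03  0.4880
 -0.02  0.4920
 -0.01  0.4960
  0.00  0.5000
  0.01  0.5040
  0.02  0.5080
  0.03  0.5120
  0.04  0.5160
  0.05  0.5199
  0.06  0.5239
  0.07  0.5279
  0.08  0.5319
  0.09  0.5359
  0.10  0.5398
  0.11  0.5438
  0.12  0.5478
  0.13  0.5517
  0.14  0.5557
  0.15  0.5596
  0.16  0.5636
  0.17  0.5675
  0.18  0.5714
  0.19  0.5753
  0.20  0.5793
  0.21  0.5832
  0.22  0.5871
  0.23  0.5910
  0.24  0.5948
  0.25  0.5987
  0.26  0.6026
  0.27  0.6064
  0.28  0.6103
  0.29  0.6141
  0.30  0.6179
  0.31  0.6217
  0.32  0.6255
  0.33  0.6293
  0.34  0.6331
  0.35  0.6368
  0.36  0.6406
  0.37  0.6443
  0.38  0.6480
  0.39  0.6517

$66.75

σ√T = 0.26 × 1.4142 = 0.3677
d₁ = [ln(380/400) + (0.058 + 0.26²/2)·2] / 0.3677 = [-0.0513 + 0.1836] / 0.3677 = 0.3598 → 0.36
d₂ = d₁ − σ√T = 0.3598 − 0.3677 = -0.0079 → -0.01
exp(−rT) = exp(−0.058·2) = 0.8905
C = 380·N(0.36) − 400·0.8905·N(-0.01) = 380·0.6406 − 400·0.8905·0.4960 = 243.4280 − 176.6752 = 66.7528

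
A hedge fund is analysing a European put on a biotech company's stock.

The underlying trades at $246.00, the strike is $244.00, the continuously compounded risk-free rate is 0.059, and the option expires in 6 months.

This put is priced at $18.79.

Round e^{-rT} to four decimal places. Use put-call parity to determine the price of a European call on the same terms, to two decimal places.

$27.89

exp(−rT) = exp(−0.059·0.5) = 0.9709
Put-call parity: C − P = S − K·e^(−rT) = 246 − 244·0.9709 = 246 − 236.8996 = 9.1004
C = P + (C − P) = 18.79 + (9.1004) = 27.8904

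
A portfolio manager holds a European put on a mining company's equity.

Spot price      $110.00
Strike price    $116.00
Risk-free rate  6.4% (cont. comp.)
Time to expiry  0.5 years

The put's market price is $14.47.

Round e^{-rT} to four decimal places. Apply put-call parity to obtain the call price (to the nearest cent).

$12.12

exp(−rT) = exp(−0.064·0.5) = 0.9685
Put-call parity: C − P = S − K·e^(−rT) = 110 − 116·0.9685 = 110 − 112.3460 = -2.3460
C = P + (C − P) = 14.47 + (-2.3460) = 12.1240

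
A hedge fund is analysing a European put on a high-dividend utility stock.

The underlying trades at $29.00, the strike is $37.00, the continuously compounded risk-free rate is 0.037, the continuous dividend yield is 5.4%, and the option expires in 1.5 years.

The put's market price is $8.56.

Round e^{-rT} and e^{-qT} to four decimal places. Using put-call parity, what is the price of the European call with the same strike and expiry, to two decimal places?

exp(−qT) = exp(−0.054·1.5) = 0.9222;  exp(−rT) = exp(−0.037·1.5) = 0.9460
Put-call parity: C − P = S·e^(−qT) − K·e^(−rT) = 29·0.9222 − 37·0.9460 = 26.7438 − 35.0020 = -8.2582
C = P + (C − P) = 8.56 + (-8.2582) = 0.3018

$0.30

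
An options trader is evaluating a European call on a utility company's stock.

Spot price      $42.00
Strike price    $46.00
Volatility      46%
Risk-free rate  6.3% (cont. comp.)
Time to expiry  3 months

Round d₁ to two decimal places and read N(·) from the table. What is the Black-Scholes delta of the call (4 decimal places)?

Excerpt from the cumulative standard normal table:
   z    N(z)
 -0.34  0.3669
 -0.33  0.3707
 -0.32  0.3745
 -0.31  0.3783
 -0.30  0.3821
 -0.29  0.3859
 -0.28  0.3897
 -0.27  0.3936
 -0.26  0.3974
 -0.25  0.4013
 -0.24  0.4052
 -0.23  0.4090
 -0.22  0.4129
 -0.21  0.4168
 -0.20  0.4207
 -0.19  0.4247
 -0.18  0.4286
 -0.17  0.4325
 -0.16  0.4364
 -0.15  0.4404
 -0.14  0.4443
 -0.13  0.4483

0.4168

σ√T = 0.46·√0.25 = 0.2300
d₁ = [ln(42/46) + (0.063 + 0.46²/2)·0.25] / 0.2300 = [-0.0910 + 0.0422] / 0.2300 = -0.2121 ⇒ -0.21
N(d₁) = N(-0.21) = 0.4168
Δ_call = N(d₁) = 0.4168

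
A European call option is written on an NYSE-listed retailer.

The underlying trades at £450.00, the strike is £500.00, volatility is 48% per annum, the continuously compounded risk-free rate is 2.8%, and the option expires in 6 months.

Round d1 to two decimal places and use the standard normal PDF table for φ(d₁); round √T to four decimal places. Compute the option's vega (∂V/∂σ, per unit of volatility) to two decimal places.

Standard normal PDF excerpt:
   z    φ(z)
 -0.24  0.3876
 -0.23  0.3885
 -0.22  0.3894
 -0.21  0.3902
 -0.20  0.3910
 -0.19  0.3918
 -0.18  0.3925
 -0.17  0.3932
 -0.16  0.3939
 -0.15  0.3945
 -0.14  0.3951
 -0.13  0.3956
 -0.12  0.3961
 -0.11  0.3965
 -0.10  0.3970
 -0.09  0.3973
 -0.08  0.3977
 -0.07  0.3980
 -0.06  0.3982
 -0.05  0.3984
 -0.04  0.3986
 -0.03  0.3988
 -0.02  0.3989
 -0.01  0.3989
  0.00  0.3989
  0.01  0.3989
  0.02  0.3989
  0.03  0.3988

T = 0.5;  σ√T = 0.3394
d₁ = [ln(450/500) + (0.028 + 0.48²/2)·0.5] / 0.3394 = [-0.1054 + 0.0716] / 0.3394 = -0.0995 → -0.10
√T = √0.5 = 0.7071
φ(d₁) = φ(-0.10) = 0.3970
vega = S·φ(d₁)·√T = 450·0.3970·0.7071 = 126.3234
(The put has the same vega.)

126.32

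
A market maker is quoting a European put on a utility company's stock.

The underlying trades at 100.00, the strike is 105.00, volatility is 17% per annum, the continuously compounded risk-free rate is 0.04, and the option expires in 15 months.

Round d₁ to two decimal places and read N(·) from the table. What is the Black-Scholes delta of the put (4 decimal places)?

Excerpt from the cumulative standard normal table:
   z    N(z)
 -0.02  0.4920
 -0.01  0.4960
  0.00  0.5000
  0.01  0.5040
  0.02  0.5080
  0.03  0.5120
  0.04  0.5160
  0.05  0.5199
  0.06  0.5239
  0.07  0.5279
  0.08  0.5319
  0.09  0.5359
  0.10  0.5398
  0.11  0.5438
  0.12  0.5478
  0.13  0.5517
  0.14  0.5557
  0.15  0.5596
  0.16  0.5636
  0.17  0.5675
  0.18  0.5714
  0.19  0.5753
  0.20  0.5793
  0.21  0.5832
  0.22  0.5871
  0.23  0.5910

-0.4602

T = 1.25;  σ√T = 0.1901
ln(S/K) + (r + σ²/2)T = ln(100/105) + (0.04 + 0.17²/2)·1.25 = -0.0488 + 0.0681 = 0.0193
d₁ = 0.0193 / 0.1901 = 0.1014 which rounds to 0.10
N(d₁) = N(0.10) = 0.5398
Δ_put = N(d₁) − 1 = 0.5398 − 1 = -0.4602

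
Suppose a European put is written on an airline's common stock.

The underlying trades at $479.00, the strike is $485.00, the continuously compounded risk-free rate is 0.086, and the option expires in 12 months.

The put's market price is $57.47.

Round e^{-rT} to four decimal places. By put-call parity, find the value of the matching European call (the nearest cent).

$91.43

e^(−rT) = e^(−0.086·1) = 0.9176
Put-call parity: C − P = S − K·e^(−rT) = 479 − 485·0.9176 = 479 − 445.0360 = 33.9640
C = P + (C − P) = 57.47 + (33.9640) = 91.4340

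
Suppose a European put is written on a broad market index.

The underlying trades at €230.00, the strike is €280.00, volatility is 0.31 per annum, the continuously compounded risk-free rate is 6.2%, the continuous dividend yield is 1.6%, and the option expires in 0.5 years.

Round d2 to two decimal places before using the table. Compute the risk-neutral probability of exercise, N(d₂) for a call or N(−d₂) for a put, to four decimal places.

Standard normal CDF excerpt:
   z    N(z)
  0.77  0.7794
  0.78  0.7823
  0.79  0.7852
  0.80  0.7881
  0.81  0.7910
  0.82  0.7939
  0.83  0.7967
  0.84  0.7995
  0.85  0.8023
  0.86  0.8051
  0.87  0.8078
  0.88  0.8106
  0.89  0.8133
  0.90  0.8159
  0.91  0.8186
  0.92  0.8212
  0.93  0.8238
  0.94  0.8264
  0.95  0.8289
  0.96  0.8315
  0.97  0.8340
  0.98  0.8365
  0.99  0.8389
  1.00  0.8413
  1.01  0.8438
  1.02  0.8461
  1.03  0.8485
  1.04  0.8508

σ√T = 0.31 × 0.7071 = 0.2192
d₁ = [ln(230/280) + (0.062 − 0.016 + ½·0.31²)·0.5] / (σ√T) = (-0.1967 + 0.0470) / 0.2192 = -0.6829 which rounds to -0.68
d₂ = -0.6829 − 0.2192 = -0.9021 which rounds to -0.90
Pr(exercise) under Q = N(−d₂) = N(0.90) = 0.8159

0.8159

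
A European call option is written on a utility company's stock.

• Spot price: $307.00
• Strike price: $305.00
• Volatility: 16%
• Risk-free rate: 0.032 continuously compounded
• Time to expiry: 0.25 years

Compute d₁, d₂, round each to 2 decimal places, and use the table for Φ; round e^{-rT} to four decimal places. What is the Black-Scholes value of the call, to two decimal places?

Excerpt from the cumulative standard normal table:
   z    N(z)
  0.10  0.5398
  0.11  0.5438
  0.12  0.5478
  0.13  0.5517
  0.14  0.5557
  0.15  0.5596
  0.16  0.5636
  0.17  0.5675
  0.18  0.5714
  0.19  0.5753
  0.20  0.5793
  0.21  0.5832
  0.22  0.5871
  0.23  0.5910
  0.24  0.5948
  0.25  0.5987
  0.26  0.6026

σ√T = 0.16 × 0.5000 = 0.0800
d₁ = [ln(307/305) + (0.032 + 0.16²/2)·0.25] / 0.0800 = [0.0065 + 0.0112] / 0.0800 = 0.2217 → 0.22
d₂ = d₁ − σ√T = 0.2217 − 0.0800 = 0.1417 → 0.14
e^(−rT) = e^(−0.032·0.25) = 0.9920
N(d₁) = N(0.22) = 0.5871;  N(d₂) = N(0.14) = 0.5557
C = 307·0.5871 − 305·0.9920·0.5557 = 180.2397 − 168.1326 = 12.1071

$12.11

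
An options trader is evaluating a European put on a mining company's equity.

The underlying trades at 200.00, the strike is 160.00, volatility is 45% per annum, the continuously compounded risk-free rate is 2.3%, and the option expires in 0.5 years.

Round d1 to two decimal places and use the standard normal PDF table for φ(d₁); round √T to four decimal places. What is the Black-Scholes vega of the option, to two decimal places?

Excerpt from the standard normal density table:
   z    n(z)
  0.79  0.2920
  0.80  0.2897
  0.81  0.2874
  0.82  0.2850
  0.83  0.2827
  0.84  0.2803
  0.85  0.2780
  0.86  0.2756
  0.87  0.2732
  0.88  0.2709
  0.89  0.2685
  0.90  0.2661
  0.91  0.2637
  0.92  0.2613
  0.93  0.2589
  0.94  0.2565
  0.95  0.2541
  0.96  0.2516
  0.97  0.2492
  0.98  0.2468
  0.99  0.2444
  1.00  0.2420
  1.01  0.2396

T = 0.5;  σ√T = 0.3182
d₁ = [ln(200/160) + (0.023 + ½·0.45²)·0.5] / (σ√T) = (0.2231 + 0.0621) / 0.3182 = 0.8965 → 0.90
√T = √0.5 = 0.7071
φ(d₁) = φ(0.90) = 0.2661
vega = S·φ(d₁)·√T = 200·0.2661·0.7071 = 37.6319
(The call has the same vega.)

37.63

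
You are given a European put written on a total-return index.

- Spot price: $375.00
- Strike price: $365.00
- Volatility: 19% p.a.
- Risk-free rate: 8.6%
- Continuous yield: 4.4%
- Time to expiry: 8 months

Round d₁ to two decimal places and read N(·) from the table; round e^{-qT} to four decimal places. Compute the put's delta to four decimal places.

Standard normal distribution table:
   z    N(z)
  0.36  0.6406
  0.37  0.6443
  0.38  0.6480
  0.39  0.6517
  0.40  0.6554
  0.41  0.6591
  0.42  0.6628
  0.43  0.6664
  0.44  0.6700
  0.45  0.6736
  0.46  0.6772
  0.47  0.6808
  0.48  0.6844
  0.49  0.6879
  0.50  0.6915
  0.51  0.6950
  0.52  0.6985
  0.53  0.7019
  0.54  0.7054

-0.3240

σ√T = 0.19 × 0.8165 = 0.1551
d₁ = [ln(375/365) + (0.086 − 0.044 + 0.19²/2)·0.6667] / 0.1551 = [0.0270 + 0.0400] / 0.1551 = 0.4323 ⇒ 0.43
N(d₁) = N(0.43) = 0.6664
Δ_put = exp(−qT)·(N(d₁) − 1) = 0.9711·(0.6664 − 1) = -0.3240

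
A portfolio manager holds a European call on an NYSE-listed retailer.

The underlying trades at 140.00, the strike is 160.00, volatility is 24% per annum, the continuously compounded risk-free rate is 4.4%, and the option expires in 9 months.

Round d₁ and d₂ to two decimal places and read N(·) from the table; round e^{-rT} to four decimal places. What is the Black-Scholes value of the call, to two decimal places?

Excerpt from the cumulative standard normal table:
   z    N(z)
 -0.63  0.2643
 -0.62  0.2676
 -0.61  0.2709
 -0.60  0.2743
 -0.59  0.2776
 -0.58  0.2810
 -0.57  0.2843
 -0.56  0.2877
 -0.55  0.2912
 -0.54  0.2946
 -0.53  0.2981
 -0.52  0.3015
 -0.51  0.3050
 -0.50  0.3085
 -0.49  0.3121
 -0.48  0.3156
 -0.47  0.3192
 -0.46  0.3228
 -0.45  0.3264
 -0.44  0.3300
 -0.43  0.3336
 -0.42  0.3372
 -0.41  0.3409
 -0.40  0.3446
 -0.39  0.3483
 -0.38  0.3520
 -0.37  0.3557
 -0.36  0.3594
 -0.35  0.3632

σ√T = 0.24·√0.75 = 0.2078
ln(S/K) + (r + σ²/2)T = ln(140/160) + (0.044 + 0.24²/2)·0.75 = -0.1335 + 0.0546 = -0.0789
d₁ = -0.0789 / 0.2078 = -0.3798 ≈ -0.38
d₂ = d₁ − σ√T = -0.3798 − 0.2078 = -0.5876 ≈ -0.59
e^(−rT) = e^(−0.044·0.75) = 0.9675
C = 140·N(-0.38) − 160·0.9675·N(-0.59) = 140·0.3520 − 160·0.9675·0.2776 = 49.2800 − 42.9725 = 6.3075

6.31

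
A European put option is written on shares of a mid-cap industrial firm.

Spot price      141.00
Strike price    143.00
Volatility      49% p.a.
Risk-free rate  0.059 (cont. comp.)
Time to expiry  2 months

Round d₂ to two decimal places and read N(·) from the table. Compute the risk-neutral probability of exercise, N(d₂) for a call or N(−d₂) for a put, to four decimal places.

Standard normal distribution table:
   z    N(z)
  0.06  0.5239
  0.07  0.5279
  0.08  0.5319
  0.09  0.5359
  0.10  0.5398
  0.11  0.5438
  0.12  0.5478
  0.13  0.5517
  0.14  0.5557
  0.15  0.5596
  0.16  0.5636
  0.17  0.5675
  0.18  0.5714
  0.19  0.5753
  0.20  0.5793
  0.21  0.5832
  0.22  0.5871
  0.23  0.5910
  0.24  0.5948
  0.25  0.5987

T = 0.1667;  σ√T = 0.2000
ln(S/K) + (r + σ²/2)T = ln(141/143) + (0.059 + 0.49²/2)·0.1667 = -0.0141 + 0.0298 = 0.0158
d₁ = 0.0158 / 0.2000 = 0.0788 ⇒ 0.08
d₂ = d₁ − σ√T = 0.0788 − 0.2000 = -0.1213 ⇒ -0.12
Risk-neutral Pr[S_T < K] = N(−d₂) = N(0.12) = 0.5478

0.5478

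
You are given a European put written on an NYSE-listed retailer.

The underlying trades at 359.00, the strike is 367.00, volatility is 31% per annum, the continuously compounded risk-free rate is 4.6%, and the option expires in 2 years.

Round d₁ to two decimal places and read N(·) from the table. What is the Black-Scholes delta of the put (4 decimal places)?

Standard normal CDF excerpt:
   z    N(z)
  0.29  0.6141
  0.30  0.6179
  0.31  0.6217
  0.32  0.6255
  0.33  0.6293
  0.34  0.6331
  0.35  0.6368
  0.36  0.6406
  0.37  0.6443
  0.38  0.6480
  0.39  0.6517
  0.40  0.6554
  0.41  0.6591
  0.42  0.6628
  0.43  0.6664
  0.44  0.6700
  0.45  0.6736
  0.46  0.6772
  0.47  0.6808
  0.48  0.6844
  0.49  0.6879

σ√T = 0.31·√2 = 0.4384
d₁ = [ln(359/367) + (0.046 + 0.31²/2)·2] / 0.4384 = [-0.0220 + 0.1881] / 0.4384 = 0.3788 → 0.38
N(d₁) = N(0.38) = 0.6480
Δ_put = N(d₁) − 1 = 0.6480 − 1 = -0.3520

-0.3520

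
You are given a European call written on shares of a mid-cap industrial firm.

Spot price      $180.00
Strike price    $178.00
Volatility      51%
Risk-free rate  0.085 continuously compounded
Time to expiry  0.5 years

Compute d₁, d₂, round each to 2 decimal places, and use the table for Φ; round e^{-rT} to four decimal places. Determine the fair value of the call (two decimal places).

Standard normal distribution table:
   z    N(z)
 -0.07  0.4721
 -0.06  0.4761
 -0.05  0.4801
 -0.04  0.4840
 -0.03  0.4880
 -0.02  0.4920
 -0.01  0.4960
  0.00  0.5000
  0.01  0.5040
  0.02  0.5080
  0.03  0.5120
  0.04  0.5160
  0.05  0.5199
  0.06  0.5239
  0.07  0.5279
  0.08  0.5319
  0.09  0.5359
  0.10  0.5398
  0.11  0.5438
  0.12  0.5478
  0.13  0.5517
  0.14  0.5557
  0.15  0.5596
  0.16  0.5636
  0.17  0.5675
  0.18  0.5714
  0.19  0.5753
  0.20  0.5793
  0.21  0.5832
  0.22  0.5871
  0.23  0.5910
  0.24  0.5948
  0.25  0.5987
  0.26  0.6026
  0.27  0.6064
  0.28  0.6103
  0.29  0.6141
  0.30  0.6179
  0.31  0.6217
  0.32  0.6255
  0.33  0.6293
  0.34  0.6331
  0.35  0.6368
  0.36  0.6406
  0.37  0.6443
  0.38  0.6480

σ√T = 0.51 × 0.7071 = 0.3606
d₁ = [ln(180/178) + (0.085 + 0.51²/2)·0.5] / 0.3606 = [0.0112 + 0.1075] / 0.3606 = 0.3291 ≈ 0.33
d₂ = d₁ − σ√T = 0.3291 − 0.3606 = -0.0315 ≈ -0.03
e^(−rT) = e^(−0.085·0.5) = 0.9584
C = 180·N(0.33) − 178·0.9584·N(-0.03) = 180·0.6293 − 178·0.9584·0.4880 = 113.2740 − 83.2505 = 30.0235

$30.02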